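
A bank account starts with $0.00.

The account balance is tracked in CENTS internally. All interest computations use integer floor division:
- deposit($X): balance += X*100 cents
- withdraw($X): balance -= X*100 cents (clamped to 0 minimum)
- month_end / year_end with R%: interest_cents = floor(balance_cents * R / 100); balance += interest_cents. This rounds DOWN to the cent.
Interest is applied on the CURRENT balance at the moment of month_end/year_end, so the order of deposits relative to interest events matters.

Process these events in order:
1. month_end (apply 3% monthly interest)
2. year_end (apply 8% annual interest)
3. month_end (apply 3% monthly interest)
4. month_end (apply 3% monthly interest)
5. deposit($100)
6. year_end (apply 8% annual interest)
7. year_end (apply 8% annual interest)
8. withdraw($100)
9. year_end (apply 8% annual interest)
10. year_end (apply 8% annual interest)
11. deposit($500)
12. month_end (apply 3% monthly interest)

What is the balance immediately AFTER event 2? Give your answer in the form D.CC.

Answer: 0.00

Derivation:
After 1 (month_end (apply 3% monthly interest)): balance=$0.00 total_interest=$0.00
After 2 (year_end (apply 8% annual interest)): balance=$0.00 total_interest=$0.00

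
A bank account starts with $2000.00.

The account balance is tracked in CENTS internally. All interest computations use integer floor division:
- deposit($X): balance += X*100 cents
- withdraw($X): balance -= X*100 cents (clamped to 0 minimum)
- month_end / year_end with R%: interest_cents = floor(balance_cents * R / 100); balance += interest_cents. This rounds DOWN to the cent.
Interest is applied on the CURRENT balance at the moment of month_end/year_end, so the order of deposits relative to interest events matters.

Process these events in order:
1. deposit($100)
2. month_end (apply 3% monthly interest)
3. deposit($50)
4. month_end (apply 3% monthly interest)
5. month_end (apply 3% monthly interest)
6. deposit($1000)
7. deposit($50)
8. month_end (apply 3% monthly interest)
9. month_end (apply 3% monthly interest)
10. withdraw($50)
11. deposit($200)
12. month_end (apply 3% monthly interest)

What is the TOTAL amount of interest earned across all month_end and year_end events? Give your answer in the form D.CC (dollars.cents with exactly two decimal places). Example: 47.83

After 1 (deposit($100)): balance=$2100.00 total_interest=$0.00
After 2 (month_end (apply 3% monthly interest)): balance=$2163.00 total_interest=$63.00
After 3 (deposit($50)): balance=$2213.00 total_interest=$63.00
After 4 (month_end (apply 3% monthly interest)): balance=$2279.39 total_interest=$129.39
After 5 (month_end (apply 3% monthly interest)): balance=$2347.77 total_interest=$197.77
After 6 (deposit($1000)): balance=$3347.77 total_interest=$197.77
After 7 (deposit($50)): balance=$3397.77 total_interest=$197.77
After 8 (month_end (apply 3% monthly interest)): balance=$3499.70 total_interest=$299.70
After 9 (month_end (apply 3% monthly interest)): balance=$3604.69 total_interest=$404.69
After 10 (withdraw($50)): balance=$3554.69 total_interest=$404.69
After 11 (deposit($200)): balance=$3754.69 total_interest=$404.69
After 12 (month_end (apply 3% monthly interest)): balance=$3867.33 total_interest=$517.33

Answer: 517.33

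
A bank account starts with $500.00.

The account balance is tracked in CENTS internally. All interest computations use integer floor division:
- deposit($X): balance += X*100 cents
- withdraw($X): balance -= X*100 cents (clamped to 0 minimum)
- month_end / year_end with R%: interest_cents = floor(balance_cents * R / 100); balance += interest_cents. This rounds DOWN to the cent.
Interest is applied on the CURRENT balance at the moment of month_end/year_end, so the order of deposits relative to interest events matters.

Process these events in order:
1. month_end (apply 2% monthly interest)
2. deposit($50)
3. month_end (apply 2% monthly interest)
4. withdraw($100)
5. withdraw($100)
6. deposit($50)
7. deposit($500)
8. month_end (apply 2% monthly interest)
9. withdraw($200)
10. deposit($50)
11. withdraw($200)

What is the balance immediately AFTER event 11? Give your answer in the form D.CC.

After 1 (month_end (apply 2% monthly interest)): balance=$510.00 total_interest=$10.00
After 2 (deposit($50)): balance=$560.00 total_interest=$10.00
After 3 (month_end (apply 2% monthly interest)): balance=$571.20 total_interest=$21.20
After 4 (withdraw($100)): balance=$471.20 total_interest=$21.20
After 5 (withdraw($100)): balance=$371.20 total_interest=$21.20
After 6 (deposit($50)): balance=$421.20 total_interest=$21.20
After 7 (deposit($500)): balance=$921.20 total_interest=$21.20
After 8 (month_end (apply 2% monthly interest)): balance=$939.62 total_interest=$39.62
After 9 (withdraw($200)): balance=$739.62 total_interest=$39.62
After 10 (deposit($50)): balance=$789.62 total_interest=$39.62
After 11 (withdraw($200)): balance=$589.62 total_interest=$39.62

Answer: 589.62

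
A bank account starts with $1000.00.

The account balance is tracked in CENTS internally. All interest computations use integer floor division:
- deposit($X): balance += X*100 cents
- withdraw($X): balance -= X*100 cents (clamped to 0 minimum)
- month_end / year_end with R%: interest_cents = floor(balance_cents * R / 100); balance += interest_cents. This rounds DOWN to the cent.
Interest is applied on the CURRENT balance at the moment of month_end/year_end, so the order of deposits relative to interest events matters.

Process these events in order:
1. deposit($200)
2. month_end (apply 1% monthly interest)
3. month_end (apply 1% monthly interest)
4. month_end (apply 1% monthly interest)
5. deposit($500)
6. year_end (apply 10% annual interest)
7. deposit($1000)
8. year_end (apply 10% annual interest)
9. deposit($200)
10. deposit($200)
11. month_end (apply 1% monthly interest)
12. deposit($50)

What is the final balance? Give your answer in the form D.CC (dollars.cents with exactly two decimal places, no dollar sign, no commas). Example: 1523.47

After 1 (deposit($200)): balance=$1200.00 total_interest=$0.00
After 2 (month_end (apply 1% monthly interest)): balance=$1212.00 total_interest=$12.00
After 3 (month_end (apply 1% monthly interest)): balance=$1224.12 total_interest=$24.12
After 4 (month_end (apply 1% monthly interest)): balance=$1236.36 total_interest=$36.36
After 5 (deposit($500)): balance=$1736.36 total_interest=$36.36
After 6 (year_end (apply 10% annual interest)): balance=$1909.99 total_interest=$209.99
After 7 (deposit($1000)): balance=$2909.99 total_interest=$209.99
After 8 (year_end (apply 10% annual interest)): balance=$3200.98 total_interest=$500.98
After 9 (deposit($200)): balance=$3400.98 total_interest=$500.98
After 10 (deposit($200)): balance=$3600.98 total_interest=$500.98
After 11 (month_end (apply 1% monthly interest)): balance=$3636.98 total_interest=$536.98
After 12 (deposit($50)): balance=$3686.98 total_interest=$536.98

Answer: 3686.98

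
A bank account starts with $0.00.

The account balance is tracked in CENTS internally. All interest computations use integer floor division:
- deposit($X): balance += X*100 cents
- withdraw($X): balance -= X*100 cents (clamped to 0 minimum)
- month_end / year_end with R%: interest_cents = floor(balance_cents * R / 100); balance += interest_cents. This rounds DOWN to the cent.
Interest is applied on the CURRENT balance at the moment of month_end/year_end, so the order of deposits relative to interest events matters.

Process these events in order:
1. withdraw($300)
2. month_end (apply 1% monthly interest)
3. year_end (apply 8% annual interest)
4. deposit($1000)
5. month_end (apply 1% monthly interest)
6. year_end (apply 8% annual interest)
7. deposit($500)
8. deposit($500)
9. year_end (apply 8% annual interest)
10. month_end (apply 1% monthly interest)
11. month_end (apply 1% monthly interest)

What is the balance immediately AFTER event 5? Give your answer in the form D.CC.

Answer: 1010.00

Derivation:
After 1 (withdraw($300)): balance=$0.00 total_interest=$0.00
After 2 (month_end (apply 1% monthly interest)): balance=$0.00 total_interest=$0.00
After 3 (year_end (apply 8% annual interest)): balance=$0.00 total_interest=$0.00
After 4 (deposit($1000)): balance=$1000.00 total_interest=$0.00
After 5 (month_end (apply 1% monthly interest)): balance=$1010.00 total_interest=$10.00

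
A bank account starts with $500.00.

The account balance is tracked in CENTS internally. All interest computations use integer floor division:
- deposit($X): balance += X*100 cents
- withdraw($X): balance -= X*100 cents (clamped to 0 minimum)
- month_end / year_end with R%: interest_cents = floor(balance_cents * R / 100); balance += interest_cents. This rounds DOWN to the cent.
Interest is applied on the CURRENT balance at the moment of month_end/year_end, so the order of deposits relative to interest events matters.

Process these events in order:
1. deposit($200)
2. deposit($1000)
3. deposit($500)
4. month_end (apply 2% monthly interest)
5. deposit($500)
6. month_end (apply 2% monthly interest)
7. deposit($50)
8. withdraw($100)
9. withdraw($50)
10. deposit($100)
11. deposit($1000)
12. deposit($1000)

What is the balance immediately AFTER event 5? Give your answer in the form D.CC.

After 1 (deposit($200)): balance=$700.00 total_interest=$0.00
After 2 (deposit($1000)): balance=$1700.00 total_interest=$0.00
After 3 (deposit($500)): balance=$2200.00 total_interest=$0.00
After 4 (month_end (apply 2% monthly interest)): balance=$2244.00 total_interest=$44.00
After 5 (deposit($500)): balance=$2744.00 total_interest=$44.00

Answer: 2744.00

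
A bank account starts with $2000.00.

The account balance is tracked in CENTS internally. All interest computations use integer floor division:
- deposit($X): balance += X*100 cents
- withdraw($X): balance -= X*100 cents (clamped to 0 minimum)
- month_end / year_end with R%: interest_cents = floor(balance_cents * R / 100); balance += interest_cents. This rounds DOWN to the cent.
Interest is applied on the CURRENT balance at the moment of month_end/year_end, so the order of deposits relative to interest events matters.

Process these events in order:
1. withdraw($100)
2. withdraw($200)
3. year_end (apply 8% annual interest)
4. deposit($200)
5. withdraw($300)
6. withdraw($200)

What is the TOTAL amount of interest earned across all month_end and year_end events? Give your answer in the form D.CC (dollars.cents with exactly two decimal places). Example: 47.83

After 1 (withdraw($100)): balance=$1900.00 total_interest=$0.00
After 2 (withdraw($200)): balance=$1700.00 total_interest=$0.00
After 3 (year_end (apply 8% annual interest)): balance=$1836.00 total_interest=$136.00
After 4 (deposit($200)): balance=$2036.00 total_interest=$136.00
After 5 (withdraw($300)): balance=$1736.00 total_interest=$136.00
After 6 (withdraw($200)): balance=$1536.00 total_interest=$136.00

Answer: 136.00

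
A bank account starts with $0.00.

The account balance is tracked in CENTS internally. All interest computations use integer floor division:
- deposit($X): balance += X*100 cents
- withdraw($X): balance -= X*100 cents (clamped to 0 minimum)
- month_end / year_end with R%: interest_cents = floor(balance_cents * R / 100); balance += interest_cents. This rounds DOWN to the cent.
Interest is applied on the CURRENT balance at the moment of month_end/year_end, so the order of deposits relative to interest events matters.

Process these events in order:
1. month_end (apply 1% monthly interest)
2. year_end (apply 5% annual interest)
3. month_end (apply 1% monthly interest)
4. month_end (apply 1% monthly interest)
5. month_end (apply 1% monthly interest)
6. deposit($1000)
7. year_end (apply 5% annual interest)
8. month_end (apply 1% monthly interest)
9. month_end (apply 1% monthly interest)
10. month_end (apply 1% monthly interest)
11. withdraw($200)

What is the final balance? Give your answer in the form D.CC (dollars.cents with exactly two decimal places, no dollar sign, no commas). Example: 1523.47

After 1 (month_end (apply 1% monthly interest)): balance=$0.00 total_interest=$0.00
After 2 (year_end (apply 5% annual interest)): balance=$0.00 total_interest=$0.00
After 3 (month_end (apply 1% monthly interest)): balance=$0.00 total_interest=$0.00
After 4 (month_end (apply 1% monthly interest)): balance=$0.00 total_interest=$0.00
After 5 (month_end (apply 1% monthly interest)): balance=$0.00 total_interest=$0.00
After 6 (deposit($1000)): balance=$1000.00 total_interest=$0.00
After 7 (year_end (apply 5% annual interest)): balance=$1050.00 total_interest=$50.00
After 8 (month_end (apply 1% monthly interest)): balance=$1060.50 total_interest=$60.50
After 9 (month_end (apply 1% monthly interest)): balance=$1071.10 total_interest=$71.10
After 10 (month_end (apply 1% monthly interest)): balance=$1081.81 total_interest=$81.81
After 11 (withdraw($200)): balance=$881.81 total_interest=$81.81

Answer: 881.81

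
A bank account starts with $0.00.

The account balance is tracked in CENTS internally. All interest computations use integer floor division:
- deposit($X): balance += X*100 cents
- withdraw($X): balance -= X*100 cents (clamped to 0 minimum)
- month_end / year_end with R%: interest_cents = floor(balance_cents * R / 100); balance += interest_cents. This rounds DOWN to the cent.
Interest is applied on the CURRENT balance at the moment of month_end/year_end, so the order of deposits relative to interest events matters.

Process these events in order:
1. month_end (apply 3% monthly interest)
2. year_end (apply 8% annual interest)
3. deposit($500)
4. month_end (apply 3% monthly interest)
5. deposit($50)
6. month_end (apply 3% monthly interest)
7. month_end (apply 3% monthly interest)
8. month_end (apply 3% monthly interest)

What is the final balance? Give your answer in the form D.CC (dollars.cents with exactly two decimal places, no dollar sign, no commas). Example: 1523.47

After 1 (month_end (apply 3% monthly interest)): balance=$0.00 total_interest=$0.00
After 2 (year_end (apply 8% annual interest)): balance=$0.00 total_interest=$0.00
After 3 (deposit($500)): balance=$500.00 total_interest=$0.00
After 4 (month_end (apply 3% monthly interest)): balance=$515.00 total_interest=$15.00
After 5 (deposit($50)): balance=$565.00 total_interest=$15.00
After 6 (month_end (apply 3% monthly interest)): balance=$581.95 total_interest=$31.95
After 7 (month_end (apply 3% monthly interest)): balance=$599.40 total_interest=$49.40
After 8 (month_end (apply 3% monthly interest)): balance=$617.38 total_interest=$67.38

Answer: 617.38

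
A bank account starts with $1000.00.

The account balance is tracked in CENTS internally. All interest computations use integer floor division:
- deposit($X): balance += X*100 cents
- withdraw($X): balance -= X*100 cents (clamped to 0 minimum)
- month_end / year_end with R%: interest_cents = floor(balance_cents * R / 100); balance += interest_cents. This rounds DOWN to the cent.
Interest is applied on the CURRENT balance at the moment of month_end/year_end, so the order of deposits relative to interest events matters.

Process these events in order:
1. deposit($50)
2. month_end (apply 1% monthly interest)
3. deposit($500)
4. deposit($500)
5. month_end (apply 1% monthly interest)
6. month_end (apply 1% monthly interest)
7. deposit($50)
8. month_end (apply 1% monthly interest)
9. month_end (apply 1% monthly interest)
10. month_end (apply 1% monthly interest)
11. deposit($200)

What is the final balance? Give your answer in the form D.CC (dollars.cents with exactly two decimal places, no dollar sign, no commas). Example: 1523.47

After 1 (deposit($50)): balance=$1050.00 total_interest=$0.00
After 2 (month_end (apply 1% monthly interest)): balance=$1060.50 total_interest=$10.50
After 3 (deposit($500)): balance=$1560.50 total_interest=$10.50
After 4 (deposit($500)): balance=$2060.50 total_interest=$10.50
After 5 (month_end (apply 1% monthly interest)): balance=$2081.10 total_interest=$31.10
After 6 (month_end (apply 1% monthly interest)): balance=$2101.91 total_interest=$51.91
After 7 (deposit($50)): balance=$2151.91 total_interest=$51.91
After 8 (month_end (apply 1% monthly interest)): balance=$2173.42 total_interest=$73.42
After 9 (month_end (apply 1% monthly interest)): balance=$2195.15 total_interest=$95.15
After 10 (month_end (apply 1% monthly interest)): balance=$2217.10 total_interest=$117.10
After 11 (deposit($200)): balance=$2417.10 total_interest=$117.10

Answer: 2417.10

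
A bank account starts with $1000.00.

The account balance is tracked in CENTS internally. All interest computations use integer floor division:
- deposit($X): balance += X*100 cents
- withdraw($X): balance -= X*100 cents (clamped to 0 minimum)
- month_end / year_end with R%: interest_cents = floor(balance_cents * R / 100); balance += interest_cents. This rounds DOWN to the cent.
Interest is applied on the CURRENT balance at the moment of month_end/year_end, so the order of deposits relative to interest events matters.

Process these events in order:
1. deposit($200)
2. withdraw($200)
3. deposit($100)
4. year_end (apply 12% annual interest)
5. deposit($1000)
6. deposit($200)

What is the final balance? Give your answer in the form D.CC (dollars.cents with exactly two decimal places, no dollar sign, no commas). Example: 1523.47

Answer: 2432.00

Derivation:
After 1 (deposit($200)): balance=$1200.00 total_interest=$0.00
After 2 (withdraw($200)): balance=$1000.00 total_interest=$0.00
After 3 (deposit($100)): balance=$1100.00 total_interest=$0.00
After 4 (year_end (apply 12% annual interest)): balance=$1232.00 total_interest=$132.00
After 5 (deposit($1000)): balance=$2232.00 total_interest=$132.00
After 6 (deposit($200)): balance=$2432.00 total_interest=$132.00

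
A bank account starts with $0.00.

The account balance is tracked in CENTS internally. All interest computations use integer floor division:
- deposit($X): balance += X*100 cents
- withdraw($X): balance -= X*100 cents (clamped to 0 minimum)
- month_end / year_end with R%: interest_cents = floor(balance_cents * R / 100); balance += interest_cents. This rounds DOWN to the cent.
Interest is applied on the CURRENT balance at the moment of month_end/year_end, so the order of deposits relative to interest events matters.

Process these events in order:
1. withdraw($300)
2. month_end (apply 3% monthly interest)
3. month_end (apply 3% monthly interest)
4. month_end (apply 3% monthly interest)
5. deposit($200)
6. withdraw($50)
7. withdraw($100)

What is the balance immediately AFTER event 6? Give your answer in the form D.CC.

Answer: 150.00

Derivation:
After 1 (withdraw($300)): balance=$0.00 total_interest=$0.00
After 2 (month_end (apply 3% monthly interest)): balance=$0.00 total_interest=$0.00
After 3 (month_end (apply 3% monthly interest)): balance=$0.00 total_interest=$0.00
After 4 (month_end (apply 3% monthly interest)): balance=$0.00 total_interest=$0.00
After 5 (deposit($200)): balance=$200.00 total_interest=$0.00
After 6 (withdraw($50)): balance=$150.00 total_interest=$0.00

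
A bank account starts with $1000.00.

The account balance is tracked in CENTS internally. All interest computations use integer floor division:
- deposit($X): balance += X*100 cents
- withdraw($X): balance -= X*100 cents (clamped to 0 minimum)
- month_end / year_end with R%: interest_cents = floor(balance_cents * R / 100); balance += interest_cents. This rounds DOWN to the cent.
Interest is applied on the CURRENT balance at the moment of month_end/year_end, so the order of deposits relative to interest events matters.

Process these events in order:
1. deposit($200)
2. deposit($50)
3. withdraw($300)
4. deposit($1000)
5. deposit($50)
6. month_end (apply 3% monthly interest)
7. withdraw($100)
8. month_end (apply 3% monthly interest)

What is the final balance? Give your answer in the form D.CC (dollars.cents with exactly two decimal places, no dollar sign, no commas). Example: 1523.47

Answer: 2018.80

Derivation:
After 1 (deposit($200)): balance=$1200.00 total_interest=$0.00
After 2 (deposit($50)): balance=$1250.00 total_interest=$0.00
After 3 (withdraw($300)): balance=$950.00 total_interest=$0.00
After 4 (deposit($1000)): balance=$1950.00 total_interest=$0.00
After 5 (deposit($50)): balance=$2000.00 total_interest=$0.00
After 6 (month_end (apply 3% monthly interest)): balance=$2060.00 total_interest=$60.00
After 7 (withdraw($100)): balance=$1960.00 total_interest=$60.00
After 8 (month_end (apply 3% monthly interest)): balance=$2018.80 total_interest=$118.80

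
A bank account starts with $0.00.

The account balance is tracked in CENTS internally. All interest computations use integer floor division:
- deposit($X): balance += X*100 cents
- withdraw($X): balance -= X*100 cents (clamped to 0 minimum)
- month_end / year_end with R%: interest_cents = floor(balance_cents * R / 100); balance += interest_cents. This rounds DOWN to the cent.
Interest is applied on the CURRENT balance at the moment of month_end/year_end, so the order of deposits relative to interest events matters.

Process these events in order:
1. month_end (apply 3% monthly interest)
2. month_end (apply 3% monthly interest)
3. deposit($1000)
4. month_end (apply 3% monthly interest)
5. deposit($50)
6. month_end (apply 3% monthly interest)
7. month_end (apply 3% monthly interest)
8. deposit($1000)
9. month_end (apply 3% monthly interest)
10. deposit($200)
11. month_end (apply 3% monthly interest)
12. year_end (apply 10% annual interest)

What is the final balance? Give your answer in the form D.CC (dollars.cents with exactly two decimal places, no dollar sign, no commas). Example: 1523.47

After 1 (month_end (apply 3% monthly interest)): balance=$0.00 total_interest=$0.00
After 2 (month_end (apply 3% monthly interest)): balance=$0.00 total_interest=$0.00
After 3 (deposit($1000)): balance=$1000.00 total_interest=$0.00
After 4 (month_end (apply 3% monthly interest)): balance=$1030.00 total_interest=$30.00
After 5 (deposit($50)): balance=$1080.00 total_interest=$30.00
After 6 (month_end (apply 3% monthly interest)): balance=$1112.40 total_interest=$62.40
After 7 (month_end (apply 3% monthly interest)): balance=$1145.77 total_interest=$95.77
After 8 (deposit($1000)): balance=$2145.77 total_interest=$95.77
After 9 (month_end (apply 3% monthly interest)): balance=$2210.14 total_interest=$160.14
After 10 (deposit($200)): balance=$2410.14 total_interest=$160.14
After 11 (month_end (apply 3% monthly interest)): balance=$2482.44 total_interest=$232.44
After 12 (year_end (apply 10% annual interest)): balance=$2730.68 total_interest=$480.68

Answer: 2730.68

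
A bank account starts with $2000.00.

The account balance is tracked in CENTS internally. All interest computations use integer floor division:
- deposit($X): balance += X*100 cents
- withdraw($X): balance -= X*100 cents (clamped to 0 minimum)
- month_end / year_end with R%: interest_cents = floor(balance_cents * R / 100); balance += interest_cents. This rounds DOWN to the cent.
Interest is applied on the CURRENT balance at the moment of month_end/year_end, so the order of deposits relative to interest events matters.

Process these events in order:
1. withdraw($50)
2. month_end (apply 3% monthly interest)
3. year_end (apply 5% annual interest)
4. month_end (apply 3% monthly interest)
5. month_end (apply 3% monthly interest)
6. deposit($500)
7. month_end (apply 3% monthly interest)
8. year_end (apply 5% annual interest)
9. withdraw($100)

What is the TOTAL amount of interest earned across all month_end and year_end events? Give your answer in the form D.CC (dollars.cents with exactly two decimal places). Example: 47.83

After 1 (withdraw($50)): balance=$1950.00 total_interest=$0.00
After 2 (month_end (apply 3% monthly interest)): balance=$2008.50 total_interest=$58.50
After 3 (year_end (apply 5% annual interest)): balance=$2108.92 total_interest=$158.92
After 4 (month_end (apply 3% monthly interest)): balance=$2172.18 total_interest=$222.18
After 5 (month_end (apply 3% monthly interest)): balance=$2237.34 total_interest=$287.34
After 6 (deposit($500)): balance=$2737.34 total_interest=$287.34
After 7 (month_end (apply 3% monthly interest)): balance=$2819.46 total_interest=$369.46
After 8 (year_end (apply 5% annual interest)): balance=$2960.43 total_interest=$510.43
After 9 (withdraw($100)): balance=$2860.43 total_interest=$510.43

Answer: 510.43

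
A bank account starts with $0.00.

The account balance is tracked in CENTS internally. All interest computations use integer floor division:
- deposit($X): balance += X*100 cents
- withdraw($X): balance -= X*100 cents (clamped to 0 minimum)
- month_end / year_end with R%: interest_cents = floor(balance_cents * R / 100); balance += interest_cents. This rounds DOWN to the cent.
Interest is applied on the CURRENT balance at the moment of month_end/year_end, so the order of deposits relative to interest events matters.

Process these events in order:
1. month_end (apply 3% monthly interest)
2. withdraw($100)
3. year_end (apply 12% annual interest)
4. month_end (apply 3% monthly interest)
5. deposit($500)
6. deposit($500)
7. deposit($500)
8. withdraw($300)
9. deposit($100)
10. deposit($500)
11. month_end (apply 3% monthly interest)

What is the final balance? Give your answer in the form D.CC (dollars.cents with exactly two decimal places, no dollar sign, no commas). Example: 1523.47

After 1 (month_end (apply 3% monthly interest)): balance=$0.00 total_interest=$0.00
After 2 (withdraw($100)): balance=$0.00 total_interest=$0.00
After 3 (year_end (apply 12% annual interest)): balance=$0.00 total_interest=$0.00
After 4 (month_end (apply 3% monthly interest)): balance=$0.00 total_interest=$0.00
After 5 (deposit($500)): balance=$500.00 total_interest=$0.00
After 6 (deposit($500)): balance=$1000.00 total_interest=$0.00
After 7 (deposit($500)): balance=$1500.00 total_interest=$0.00
After 8 (withdraw($300)): balance=$1200.00 total_interest=$0.00
After 9 (deposit($100)): balance=$1300.00 total_interest=$0.00
After 10 (deposit($500)): balance=$1800.00 total_interest=$0.00
After 11 (month_end (apply 3% monthly interest)): balance=$1854.00 total_interest=$54.00

Answer: 1854.00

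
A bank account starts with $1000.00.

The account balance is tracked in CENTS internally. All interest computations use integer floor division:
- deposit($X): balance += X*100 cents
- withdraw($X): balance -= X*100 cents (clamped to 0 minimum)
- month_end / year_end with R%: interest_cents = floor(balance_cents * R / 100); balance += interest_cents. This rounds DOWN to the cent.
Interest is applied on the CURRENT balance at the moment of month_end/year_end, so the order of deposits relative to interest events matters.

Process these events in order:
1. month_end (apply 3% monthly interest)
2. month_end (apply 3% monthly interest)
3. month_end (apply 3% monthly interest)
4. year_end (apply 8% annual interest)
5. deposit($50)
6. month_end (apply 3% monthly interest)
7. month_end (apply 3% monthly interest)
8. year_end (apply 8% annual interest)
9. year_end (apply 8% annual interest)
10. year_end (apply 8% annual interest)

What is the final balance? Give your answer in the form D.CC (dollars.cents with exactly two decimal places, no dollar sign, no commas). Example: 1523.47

After 1 (month_end (apply 3% monthly interest)): balance=$1030.00 total_interest=$30.00
After 2 (month_end (apply 3% monthly interest)): balance=$1060.90 total_interest=$60.90
After 3 (month_end (apply 3% monthly interest)): balance=$1092.72 total_interest=$92.72
After 4 (year_end (apply 8% annual interest)): balance=$1180.13 total_interest=$180.13
After 5 (deposit($50)): balance=$1230.13 total_interest=$180.13
After 6 (month_end (apply 3% monthly interest)): balance=$1267.03 total_interest=$217.03
After 7 (month_end (apply 3% monthly interest)): balance=$1305.04 total_interest=$255.04
After 8 (year_end (apply 8% annual interest)): balance=$1409.44 total_interest=$359.44
After 9 (year_end (apply 8% annual interest)): balance=$1522.19 total_interest=$472.19
After 10 (year_end (apply 8% annual interest)): balance=$1643.96 total_interest=$593.96

Answer: 1643.96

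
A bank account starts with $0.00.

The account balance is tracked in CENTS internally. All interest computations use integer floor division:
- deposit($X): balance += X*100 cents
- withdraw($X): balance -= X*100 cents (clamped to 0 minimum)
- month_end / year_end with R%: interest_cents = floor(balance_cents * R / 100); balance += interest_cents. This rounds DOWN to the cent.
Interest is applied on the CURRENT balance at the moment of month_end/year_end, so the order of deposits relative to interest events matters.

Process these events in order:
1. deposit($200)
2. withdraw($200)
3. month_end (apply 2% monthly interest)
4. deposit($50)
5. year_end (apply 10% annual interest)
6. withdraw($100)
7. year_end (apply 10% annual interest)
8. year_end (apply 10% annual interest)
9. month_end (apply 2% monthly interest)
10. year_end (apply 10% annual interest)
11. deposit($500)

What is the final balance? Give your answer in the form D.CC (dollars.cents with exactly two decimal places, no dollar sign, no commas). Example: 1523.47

After 1 (deposit($200)): balance=$200.00 total_interest=$0.00
After 2 (withdraw($200)): balance=$0.00 total_interest=$0.00
After 3 (month_end (apply 2% monthly interest)): balance=$0.00 total_interest=$0.00
After 4 (deposit($50)): balance=$50.00 total_interest=$0.00
After 5 (year_end (apply 10% annual interest)): balance=$55.00 total_interest=$5.00
After 6 (withdraw($100)): balance=$0.00 total_interest=$5.00
After 7 (year_end (apply 10% annual interest)): balance=$0.00 total_interest=$5.00
After 8 (year_end (apply 10% annual interest)): balance=$0.00 total_interest=$5.00
After 9 (month_end (apply 2% monthly interest)): balance=$0.00 total_interest=$5.00
After 10 (year_end (apply 10% annual interest)): balance=$0.00 total_interest=$5.00
After 11 (deposit($500)): balance=$500.00 total_interest=$5.00

Answer: 500.00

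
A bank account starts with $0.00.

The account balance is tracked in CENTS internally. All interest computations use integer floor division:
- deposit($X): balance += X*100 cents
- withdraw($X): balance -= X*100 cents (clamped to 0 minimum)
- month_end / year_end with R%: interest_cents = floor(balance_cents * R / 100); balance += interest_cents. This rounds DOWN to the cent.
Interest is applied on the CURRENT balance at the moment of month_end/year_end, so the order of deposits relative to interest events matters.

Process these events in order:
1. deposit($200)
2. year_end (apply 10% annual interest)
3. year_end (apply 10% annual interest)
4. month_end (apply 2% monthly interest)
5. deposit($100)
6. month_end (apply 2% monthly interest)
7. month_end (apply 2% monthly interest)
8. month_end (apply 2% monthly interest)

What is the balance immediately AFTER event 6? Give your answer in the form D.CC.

After 1 (deposit($200)): balance=$200.00 total_interest=$0.00
After 2 (year_end (apply 10% annual interest)): balance=$220.00 total_interest=$20.00
After 3 (year_end (apply 10% annual interest)): balance=$242.00 total_interest=$42.00
After 4 (month_end (apply 2% monthly interest)): balance=$246.84 total_interest=$46.84
After 5 (deposit($100)): balance=$346.84 total_interest=$46.84
After 6 (month_end (apply 2% monthly interest)): balance=$353.77 total_interest=$53.77

Answer: 353.77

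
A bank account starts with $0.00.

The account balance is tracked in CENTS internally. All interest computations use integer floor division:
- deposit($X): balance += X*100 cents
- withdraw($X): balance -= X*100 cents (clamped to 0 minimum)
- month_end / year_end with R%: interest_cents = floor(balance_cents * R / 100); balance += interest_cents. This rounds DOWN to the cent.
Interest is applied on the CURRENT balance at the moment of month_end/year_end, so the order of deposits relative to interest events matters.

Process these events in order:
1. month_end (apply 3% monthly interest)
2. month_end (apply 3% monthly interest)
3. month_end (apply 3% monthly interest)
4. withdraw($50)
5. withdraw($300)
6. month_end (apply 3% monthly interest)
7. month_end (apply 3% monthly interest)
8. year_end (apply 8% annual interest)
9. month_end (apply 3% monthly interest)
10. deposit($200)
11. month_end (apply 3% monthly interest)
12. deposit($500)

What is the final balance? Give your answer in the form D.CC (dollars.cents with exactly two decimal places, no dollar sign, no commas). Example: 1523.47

After 1 (month_end (apply 3% monthly interest)): balance=$0.00 total_interest=$0.00
After 2 (month_end (apply 3% monthly interest)): balance=$0.00 total_interest=$0.00
After 3 (month_end (apply 3% monthly interest)): balance=$0.00 total_interest=$0.00
After 4 (withdraw($50)): balance=$0.00 total_interest=$0.00
After 5 (withdraw($300)): balance=$0.00 total_interest=$0.00
After 6 (month_end (apply 3% monthly interest)): balance=$0.00 total_interest=$0.00
After 7 (month_end (apply 3% monthly interest)): balance=$0.00 total_interest=$0.00
After 8 (year_end (apply 8% annual interest)): balance=$0.00 total_interest=$0.00
After 9 (month_end (apply 3% monthly interest)): balance=$0.00 total_interest=$0.00
After 10 (deposit($200)): balance=$200.00 total_interest=$0.00
After 11 (month_end (apply 3% monthly interest)): balance=$206.00 total_interest=$6.00
After 12 (deposit($500)): balance=$706.00 total_interest=$6.00

Answer: 706.00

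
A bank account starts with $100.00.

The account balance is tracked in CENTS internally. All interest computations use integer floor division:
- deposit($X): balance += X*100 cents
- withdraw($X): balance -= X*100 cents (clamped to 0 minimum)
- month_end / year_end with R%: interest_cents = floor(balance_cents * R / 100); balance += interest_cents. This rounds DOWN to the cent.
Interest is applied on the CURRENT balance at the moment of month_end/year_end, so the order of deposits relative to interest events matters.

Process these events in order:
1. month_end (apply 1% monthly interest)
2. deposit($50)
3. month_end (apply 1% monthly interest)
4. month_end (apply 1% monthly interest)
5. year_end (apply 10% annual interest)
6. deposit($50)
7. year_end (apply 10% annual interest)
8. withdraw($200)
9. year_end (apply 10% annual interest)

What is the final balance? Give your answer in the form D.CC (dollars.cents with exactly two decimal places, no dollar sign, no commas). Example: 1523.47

After 1 (month_end (apply 1% monthly interest)): balance=$101.00 total_interest=$1.00
After 2 (deposit($50)): balance=$151.00 total_interest=$1.00
After 3 (month_end (apply 1% monthly interest)): balance=$152.51 total_interest=$2.51
After 4 (month_end (apply 1% monthly interest)): balance=$154.03 total_interest=$4.03
After 5 (year_end (apply 10% annual interest)): balance=$169.43 total_interest=$19.43
After 6 (deposit($50)): balance=$219.43 total_interest=$19.43
After 7 (year_end (apply 10% annual interest)): balance=$241.37 total_interest=$41.37
After 8 (withdraw($200)): balance=$41.37 total_interest=$41.37
After 9 (year_end (apply 10% annual interest)): balance=$45.50 total_interest=$45.50

Answer: 45.50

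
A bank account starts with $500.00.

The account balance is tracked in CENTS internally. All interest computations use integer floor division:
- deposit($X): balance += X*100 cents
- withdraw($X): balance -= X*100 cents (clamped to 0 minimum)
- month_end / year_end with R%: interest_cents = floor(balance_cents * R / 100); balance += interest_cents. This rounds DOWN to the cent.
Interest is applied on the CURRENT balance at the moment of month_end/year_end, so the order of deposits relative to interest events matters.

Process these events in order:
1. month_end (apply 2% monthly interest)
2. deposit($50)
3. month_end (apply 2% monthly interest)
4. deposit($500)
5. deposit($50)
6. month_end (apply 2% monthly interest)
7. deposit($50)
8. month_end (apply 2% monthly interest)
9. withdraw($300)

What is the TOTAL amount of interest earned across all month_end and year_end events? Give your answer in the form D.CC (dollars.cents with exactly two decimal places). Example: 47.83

After 1 (month_end (apply 2% monthly interest)): balance=$510.00 total_interest=$10.00
After 2 (deposit($50)): balance=$560.00 total_interest=$10.00
After 3 (month_end (apply 2% monthly interest)): balance=$571.20 total_interest=$21.20
After 4 (deposit($500)): balance=$1071.20 total_interest=$21.20
After 5 (deposit($50)): balance=$1121.20 total_interest=$21.20
After 6 (month_end (apply 2% monthly interest)): balance=$1143.62 total_interest=$43.62
After 7 (deposit($50)): balance=$1193.62 total_interest=$43.62
After 8 (month_end (apply 2% monthly interest)): balance=$1217.49 total_interest=$67.49
After 9 (withdraw($300)): balance=$917.49 total_interest=$67.49

Answer: 67.49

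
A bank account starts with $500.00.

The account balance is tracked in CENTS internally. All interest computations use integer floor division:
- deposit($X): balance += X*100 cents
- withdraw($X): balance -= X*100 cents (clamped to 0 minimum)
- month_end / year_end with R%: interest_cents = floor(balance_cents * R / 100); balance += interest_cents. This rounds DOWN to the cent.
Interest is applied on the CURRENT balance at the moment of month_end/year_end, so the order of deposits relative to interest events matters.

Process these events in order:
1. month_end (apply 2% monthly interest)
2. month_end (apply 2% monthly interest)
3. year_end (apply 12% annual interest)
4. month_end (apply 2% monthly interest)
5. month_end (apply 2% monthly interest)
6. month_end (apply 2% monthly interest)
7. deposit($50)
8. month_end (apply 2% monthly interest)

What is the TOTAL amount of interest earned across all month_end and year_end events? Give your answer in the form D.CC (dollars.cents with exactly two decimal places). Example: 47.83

After 1 (month_end (apply 2% monthly interest)): balance=$510.00 total_interest=$10.00
After 2 (month_end (apply 2% monthly interest)): balance=$520.20 total_interest=$20.20
After 3 (year_end (apply 12% annual interest)): balance=$582.62 total_interest=$82.62
After 4 (month_end (apply 2% monthly interest)): balance=$594.27 total_interest=$94.27
After 5 (month_end (apply 2% monthly interest)): balance=$606.15 total_interest=$106.15
After 6 (month_end (apply 2% monthly interest)): balance=$618.27 total_interest=$118.27
After 7 (deposit($50)): balance=$668.27 total_interest=$118.27
After 8 (month_end (apply 2% monthly interest)): balance=$681.63 total_interest=$131.63

Answer: 131.63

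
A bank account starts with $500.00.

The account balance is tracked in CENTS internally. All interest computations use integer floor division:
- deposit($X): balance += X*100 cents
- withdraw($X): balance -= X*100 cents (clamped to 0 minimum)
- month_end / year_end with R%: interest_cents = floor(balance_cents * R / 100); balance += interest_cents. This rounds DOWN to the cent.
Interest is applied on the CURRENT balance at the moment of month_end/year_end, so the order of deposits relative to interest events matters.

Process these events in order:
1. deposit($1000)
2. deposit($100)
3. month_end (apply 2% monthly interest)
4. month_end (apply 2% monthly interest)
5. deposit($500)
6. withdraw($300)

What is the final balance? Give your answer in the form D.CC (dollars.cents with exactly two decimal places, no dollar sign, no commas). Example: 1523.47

Answer: 1864.64

Derivation:
After 1 (deposit($1000)): balance=$1500.00 total_interest=$0.00
After 2 (deposit($100)): balance=$1600.00 total_interest=$0.00
After 3 (month_end (apply 2% monthly interest)): balance=$1632.00 total_interest=$32.00
After 4 (month_end (apply 2% monthly interest)): balance=$1664.64 total_interest=$64.64
After 5 (deposit($500)): balance=$2164.64 total_interest=$64.64
After 6 (withdraw($300)): balance=$1864.64 total_interest=$64.64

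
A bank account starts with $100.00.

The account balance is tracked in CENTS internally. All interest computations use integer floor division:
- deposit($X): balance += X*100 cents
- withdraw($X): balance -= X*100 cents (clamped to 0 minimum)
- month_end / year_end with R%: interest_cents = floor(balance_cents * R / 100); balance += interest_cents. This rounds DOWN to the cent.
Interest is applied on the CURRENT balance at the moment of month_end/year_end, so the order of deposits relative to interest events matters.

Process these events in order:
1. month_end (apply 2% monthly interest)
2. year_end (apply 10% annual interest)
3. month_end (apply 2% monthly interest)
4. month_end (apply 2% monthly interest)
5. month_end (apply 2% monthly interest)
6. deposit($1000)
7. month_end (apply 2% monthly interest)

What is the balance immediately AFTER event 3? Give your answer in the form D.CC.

After 1 (month_end (apply 2% monthly interest)): balance=$102.00 total_interest=$2.00
After 2 (year_end (apply 10% annual interest)): balance=$112.20 total_interest=$12.20
After 3 (month_end (apply 2% monthly interest)): balance=$114.44 total_interest=$14.44

Answer: 114.44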